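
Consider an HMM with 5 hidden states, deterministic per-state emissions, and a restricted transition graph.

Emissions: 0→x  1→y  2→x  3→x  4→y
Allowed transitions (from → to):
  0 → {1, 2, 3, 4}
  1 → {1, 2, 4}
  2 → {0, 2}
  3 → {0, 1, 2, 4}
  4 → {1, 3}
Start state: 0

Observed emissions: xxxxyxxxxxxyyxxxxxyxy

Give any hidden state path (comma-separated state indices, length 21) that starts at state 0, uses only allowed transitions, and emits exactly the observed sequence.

  [0] x  {0,2,3}  => 0  start
  [1] x  {0,2,3}  => 3  0->3 ok
  [2] x  {0,2,3}  => 2  3->2 ok
  [3] x  {0,2,3}  => 0  2->0 ok
  [4] y  {1,4}  => 1  0->1 ok
  [5] x  {0,2,3}  => 2  1->2 ok
  [6] x  {0,2,3}  => 2  2->2 ok
  [7] x  {0,2,3}  => 2  2->2 ok
  [8] x  {0,2,3}  => 2  2->2 ok
  [9] x  {0,2,3}  => 2  2->2 ok
  [10] x  {0,2,3}  => 0  2->0 ok
  [11] y  {1,4}  => 1  0->1 ok
  [12] y  {1,4}  => 4  1->4 ok
  [13] x  {0,2,3}  => 3  4->3 ok
  [14] x  {0,2,3}  => 2  3->2 ok
  [15] x  {0,2,3}  => 2  2->2 ok
  [16] x  {0,2,3}  => 2  2->2 ok
  [17] x  {0,2,3}  => 0  2->0 ok
  [18] y  {1,4}  => 4  0->4 ok
  [19] x  {0,2,3}  => 3  4->3 ok
  [20] y  {1,4}  => 4  3->4 ok

0,3,2,0,1,2,2,2,2,2,0,1,4,3,2,2,2,0,4,3,4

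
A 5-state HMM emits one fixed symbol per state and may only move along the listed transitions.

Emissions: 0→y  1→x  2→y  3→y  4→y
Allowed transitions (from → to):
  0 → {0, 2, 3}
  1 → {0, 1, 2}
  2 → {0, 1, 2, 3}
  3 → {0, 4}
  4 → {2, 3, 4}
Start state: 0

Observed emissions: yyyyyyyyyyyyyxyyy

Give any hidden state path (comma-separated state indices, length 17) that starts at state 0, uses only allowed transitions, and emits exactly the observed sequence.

0,0,3,4,3,0,2,3,0,3,4,2,2,1,0,0,2

  0: obs=y cand={0,2,3,4} pick 0 [start]
  1: obs=y cand={0,2,3,4} pick 0 [0->0 ok]
  2: obs=y cand={0,2,3,4} pick 3 [0->3 ok]
  3: obs=y cand={0,2,3,4} pick 4 [3->4 ok]
  4: obs=y cand={0,2,3,4} pick 3 [4->3 ok]
  5: obs=y cand={0,2,3,4} pick 0 [3->0 ok]
  6: obs=y cand={0,2,3,4} pick 2 [0->2 ok]
  7: obs=y cand={0,2,3,4} pick 3 [2->3 ok]
  8: obs=y cand={0,2,3,4} pick 0 [3->0 ok]
  9: obs=y cand={0,2,3,4} pick 3 [0->3 ok]
  10: obs=y cand={0,2,3,4} pick 4 [3->4 ok]
  11: obs=y cand={0,2,3,4} pick 2 [4->2 ok]
  12: obs=y cand={0,2,3,4} pick 2 [2->2 ok]
  13: obs=x cand={1} pick 1 [2->1 ok]
  14: obs=y cand={0,2,3,4} pick 0 [1->0 ok]
  15: obs=y cand={0,2,3,4} pick 0 [0->0 ok]
  16: obs=y cand={0,2,3,4} pick 2 [0->2 ok]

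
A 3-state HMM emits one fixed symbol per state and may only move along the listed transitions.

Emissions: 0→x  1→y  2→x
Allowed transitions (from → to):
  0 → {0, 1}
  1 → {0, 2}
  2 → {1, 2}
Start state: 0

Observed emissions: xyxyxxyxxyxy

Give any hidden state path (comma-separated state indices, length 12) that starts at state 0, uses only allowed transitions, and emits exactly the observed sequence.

0,1,2,1,2,2,1,2,2,1,2,1

  0: obs=x cand={0,2} pick 0 [start]
  1: obs=y cand={1} pick 1 [0->1 ok]
  2: obs=x cand={0,2} pick 2 [1->2 ok]
  3: obs=y cand={1} pick 1 [2->1 ok]
  4: obs=x cand={0,2} pick 2 [1->2 ok]
  5: obs=x cand={0,2} pick 2 [2->2 ok]
  6: obs=y cand={1} pick 1 [2->1 ok]
  7: obs=x cand={0,2} pick 2 [1->2 ok]
  8: obs=x cand={0,2} pick 2 [2->2 ok]
  9: obs=y cand={1} pick 1 [2->1 ok]
  10: obs=x cand={0,2} pick 2 [1->2 ok]
  11: obs=y cand={1} pick 1 [2->1 ok]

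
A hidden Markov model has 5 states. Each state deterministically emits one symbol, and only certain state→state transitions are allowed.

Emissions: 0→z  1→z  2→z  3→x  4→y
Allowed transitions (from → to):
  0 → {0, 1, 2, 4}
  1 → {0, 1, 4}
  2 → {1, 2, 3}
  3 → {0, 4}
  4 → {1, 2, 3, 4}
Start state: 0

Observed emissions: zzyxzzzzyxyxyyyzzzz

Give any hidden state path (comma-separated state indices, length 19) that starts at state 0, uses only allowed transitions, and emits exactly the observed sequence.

  t0 'z' -> {0,1,2}, take 0 (start)
  t1 'z' -> {0,1,2}, take 1 (0->1 ok)
  t2 'y' -> {4}, take 4 (1->4 ok)
  t3 'x' -> {3}, take 3 (4->3 ok)
  t4 'z' -> {0,1,2}, take 0 (3->0 ok)
  t5 'z' -> {0,1,2}, take 1 (0->1 ok)
  t6 'z' -> {0,1,2}, take 0 (1->0 ok)
  t7 'z' -> {0,1,2}, take 1 (0->1 ok)
  t8 'y' -> {4}, take 4 (1->4 ok)
  t9 'x' -> {3}, take 3 (4->3 ok)
  t10 'y' -> {4}, take 4 (3->4 ok)
  t11 'x' -> {3}, take 3 (4->3 ok)
  t12 'y' -> {4}, take 4 (3->4 ok)
  t13 'y' -> {4}, take 4 (4->4 ok)
  t14 'y' -> {4}, take 4 (4->4 ok)
  t15 'z' -> {0,1,2}, take 2 (4->2 ok)
  t16 'z' -> {0,1,2}, take 2 (2->2 ok)
  t17 'z' -> {0,1,2}, take 1 (2->1 ok)
  t18 'z' -> {0,1,2}, take 1 (1->1 ok)

0,1,4,3,0,1,0,1,4,3,4,3,4,4,4,2,2,1,1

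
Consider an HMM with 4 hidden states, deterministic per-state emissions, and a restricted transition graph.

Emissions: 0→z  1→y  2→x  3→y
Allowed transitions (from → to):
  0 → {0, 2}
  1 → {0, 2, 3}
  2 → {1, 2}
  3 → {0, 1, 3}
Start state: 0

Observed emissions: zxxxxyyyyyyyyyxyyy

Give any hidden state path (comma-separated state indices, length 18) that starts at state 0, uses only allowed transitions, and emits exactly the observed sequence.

  0: obs=z cand={0} pick 0 [start]
  1: obs=x cand={2} pick 2 [0->2 ok]
  2: obs=x cand={2} pick 2 [2->2 ok]
  3: obs=x cand={2} pick 2 [2->2 ok]
  4: obs=x cand={2} pick 2 [2->2 ok]
  5: obs=y cand={1,3} pick 1 [2->1 ok]
  6: obs=y cand={1,3} pick 3 [1->3 ok]
  7: obs=y cand={1,3} pick 3 [3->3 ok]
  8: obs=y cand={1,3} pick 1 [3->1 ok]
  9: obs=y cand={1,3} pick 3 [1->3 ok]
  10: obs=y cand={1,3} pick 3 [3->3 ok]
  11: obs=y cand={1,3} pick 3 [3->3 ok]
  12: obs=y cand={1,3} pick 3 [3->3 ok]
  13: obs=y cand={1,3} pick 1 [3->1 ok]
  14: obs=x cand={2} pick 2 [1->2 ok]
  15: obs=y cand={1,3} pick 1 [2->1 ok]
  16: obs=y cand={1,3} pick 3 [1->3 ok]
  17: obs=y cand={1,3} pick 1 [3->1 ok]

0,2,2,2,2,1,3,3,1,3,3,3,3,1,2,1,3,1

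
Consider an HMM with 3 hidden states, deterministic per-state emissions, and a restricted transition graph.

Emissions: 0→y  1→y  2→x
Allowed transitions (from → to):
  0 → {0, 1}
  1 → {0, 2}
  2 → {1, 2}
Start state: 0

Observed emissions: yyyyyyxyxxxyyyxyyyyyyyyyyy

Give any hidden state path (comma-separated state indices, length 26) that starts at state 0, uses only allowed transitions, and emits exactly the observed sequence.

  pos 0: y in {0,1}, choose 0; start
  pos 1: y in {0,1}, choose 0; 0->0 ok
  pos 2: y in {0,1}, choose 0; 0->0 ok
  pos 3: y in {0,1}, choose 1; 0->1 ok
  pos 4: y in {0,1}, choose 0; 1->0 ok
  pos 5: y in {0,1}, choose 1; 0->1 ok
  pos 6: x in {2}, choose 2; 1->2 ok
  pos 7: y in {0,1}, choose 1; 2->1 ok
  pos 8: x in {2}, choose 2; 1->2 ok
  pos 9: x in {2}, choose 2; 2->2 ok
  pos 10: x in {2}, choose 2; 2->2 ok
  pos 11: y in {0,1}, choose 1; 2->1 ok
  pos 12: y in {0,1}, choose 0; 1->0 ok
  pos 13: y in {0,1}, choose 1; 0->1 ok
  pos 14: x in {2}, choose 2; 1->2 ok
  pos 15: y in {0,1}, choose 1; 2->1 ok
  pos 16: y in {0,1}, choose 0; 1->0 ok
  pos 17: y in {0,1}, choose 0; 0->0 ok
  pos 18: y in {0,1}, choose 1; 0->1 ok
  pos 19: y in {0,1}, choose 0; 1->0 ok
  pos 20: y in {0,1}, choose 1; 0->1 ok
  pos 21: y in {0,1}, choose 0; 1->0 ok
  pos 22: y in {0,1}, choose 0; 0->0 ok
  pos 23: y in {0,1}, choose 1; 0->1 ok
  pos 24: y in {0,1}, choose 0; 1->0 ok
  pos 25: y in {0,1}, choose 0; 0->0 ok

0,0,0,1,0,1,2,1,2,2,2,1,0,1,2,1,0,0,1,0,1,0,0,1,0,0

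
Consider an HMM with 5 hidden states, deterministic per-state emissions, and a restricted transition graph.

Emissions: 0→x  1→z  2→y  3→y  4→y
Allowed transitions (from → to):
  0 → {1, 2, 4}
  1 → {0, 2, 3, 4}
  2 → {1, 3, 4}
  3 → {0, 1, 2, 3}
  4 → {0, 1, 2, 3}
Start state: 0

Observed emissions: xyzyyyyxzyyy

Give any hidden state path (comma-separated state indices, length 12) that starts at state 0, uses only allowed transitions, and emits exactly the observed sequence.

0,2,1,2,4,2,4,0,1,2,4,2

  t0 'x' -> {0}, take 0 (start)
  t1 'y' -> {2,3,4}, take 2 (0->2 ok)
  t2 'z' -> {1}, take 1 (2->1 ok)
  t3 'y' -> {2,3,4}, take 2 (1->2 ok)
  t4 'y' -> {2,3,4}, take 4 (2->4 ok)
  t5 'y' -> {2,3,4}, take 2 (4->2 ok)
  t6 'y' -> {2,3,4}, take 4 (2->4 ok)
  t7 'x' -> {0}, take 0 (4->0 ok)
  t8 'z' -> {1}, take 1 (0->1 ok)
  t9 'y' -> {2,3,4}, take 2 (1->2 ok)
  t10 'y' -> {2,3,4}, take 4 (2->4 ok)
  t11 'y' -> {2,3,4}, take 2 (4->2 ok)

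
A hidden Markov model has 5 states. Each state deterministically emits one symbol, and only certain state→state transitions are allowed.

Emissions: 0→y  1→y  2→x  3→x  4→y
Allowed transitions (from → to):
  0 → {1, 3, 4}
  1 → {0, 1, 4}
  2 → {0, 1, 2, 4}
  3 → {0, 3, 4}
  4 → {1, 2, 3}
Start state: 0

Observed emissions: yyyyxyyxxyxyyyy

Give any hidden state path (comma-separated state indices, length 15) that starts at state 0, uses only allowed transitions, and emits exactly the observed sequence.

0,4,1,4,2,1,4,3,3,4,2,0,1,1,4

  [0] y  {0,1,4}  => 0  start
  [1] y  {0,1,4}  => 4  0->4 ok
  [2] y  {0,1,4}  => 1  4->1 ok
  [3] y  {0,1,4}  => 4  1->4 ok
  [4] x  {2,3}  => 2  4->2 ok
  [5] y  {0,1,4}  => 1  2->1 ok
  [6] y  {0,1,4}  => 4  1->4 ok
  [7] x  {2,3}  => 3  4->3 ok
  [8] x  {2,3}  => 3  3->3 ok
  [9] y  {0,1,4}  => 4  3->4 ok
  [10] x  {2,3}  => 2  4->2 ok
  [11] y  {0,1,4}  => 0  2->0 ok
  [12] y  {0,1,4}  => 1  0->1 ok
  [13] y  {0,1,4}  => 1  1->1 ok
  [14] y  {0,1,4}  => 4  1->4 ok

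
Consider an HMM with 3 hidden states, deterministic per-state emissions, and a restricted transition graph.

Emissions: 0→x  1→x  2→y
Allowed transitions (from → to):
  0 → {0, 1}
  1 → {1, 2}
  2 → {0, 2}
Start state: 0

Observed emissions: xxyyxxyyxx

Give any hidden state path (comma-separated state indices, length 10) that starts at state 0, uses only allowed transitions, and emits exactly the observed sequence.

0,1,2,2,0,1,2,2,0,0

  pos 0: x in {0,1}, choose 0; start
  pos 1: x in {0,1}, choose 1; 0->1 ok
  pos 2: y in {2}, choose 2; 1->2 ok
  pos 3: y in {2}, choose 2; 2->2 ok
  pos 4: x in {0,1}, choose 0; 2->0 ok
  pos 5: x in {0,1}, choose 1; 0->1 ok
  pos 6: y in {2}, choose 2; 1->2 ok
  pos 7: y in {2}, choose 2; 2->2 ok
  pos 8: x in {0,1}, choose 0; 2->0 ok
  pos 9: x in {0,1}, choose 0; 0->0 ok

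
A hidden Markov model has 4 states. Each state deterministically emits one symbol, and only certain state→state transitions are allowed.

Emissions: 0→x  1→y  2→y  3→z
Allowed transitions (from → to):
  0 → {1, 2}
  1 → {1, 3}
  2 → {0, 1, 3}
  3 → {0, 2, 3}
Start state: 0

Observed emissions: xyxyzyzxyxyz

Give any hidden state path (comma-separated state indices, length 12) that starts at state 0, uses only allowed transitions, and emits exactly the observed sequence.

  0: obs=x cand={0} pick 0 [start]
  1: obs=y cand={1,2} pick 2 [0->2 ok]
  2: obs=x cand={0} pick 0 [2->0 ok]
  3: obs=y cand={1,2} pick 2 [0->2 ok]
  4: obs=z cand={3} pick 3 [2->3 ok]
  5: obs=y cand={1,2} pick 2 [3->2 ok]
  6: obs=z cand={3} pick 3 [2->3 ok]
  7: obs=x cand={0} pick 0 [3->0 ok]
  8: obs=y cand={1,2} pick 2 [0->2 ok]
  9: obs=x cand={0} pick 0 [2->0 ok]
  10: obs=y cand={1,2} pick 1 [0->1 ok]
  11: obs=z cand={3} pick 3 [1->3 ok]

0,2,0,2,3,2,3,0,2,0,1,3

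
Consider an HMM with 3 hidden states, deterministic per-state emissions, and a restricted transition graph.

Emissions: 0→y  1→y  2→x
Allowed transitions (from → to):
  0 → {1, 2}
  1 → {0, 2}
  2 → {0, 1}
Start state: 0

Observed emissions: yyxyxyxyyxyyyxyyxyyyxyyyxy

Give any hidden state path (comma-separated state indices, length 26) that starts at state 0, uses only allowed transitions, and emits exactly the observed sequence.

0,1,2,1,2,0,2,1,0,2,0,1,0,2,1,0,2,0,1,0,2,0,1,0,2,1

  t0 'y' -> {0,1}, take 0 (start)
  t1 'y' -> {0,1}, take 1 (0->1 ok)
  t2 'x' -> {2}, take 2 (1->2 ok)
  t3 'y' -> {0,1}, take 1 (2->1 ok)
  t4 'x' -> {2}, take 2 (1->2 ok)
  t5 'y' -> {0,1}, take 0 (2->0 ok)
  t6 'x' -> {2}, take 2 (0->2 ok)
  t7 'y' -> {0,1}, take 1 (2->1 ok)
  t8 'y' -> {0,1}, take 0 (1->0 ok)
  t9 'x' -> {2}, take 2 (0->2 ok)
  t10 'y' -> {0,1}, take 0 (2->0 ok)
  t11 'y' -> {0,1}, take 1 (0->1 ok)
  t12 'y' -> {0,1}, take 0 (1->0 ok)
  t13 'x' -> {2}, take 2 (0->2 ok)
  t14 'y' -> {0,1}, take 1 (2->1 ok)
  t15 'y' -> {0,1}, take 0 (1->0 ok)
  t16 'x' -> {2}, take 2 (0->2 ok)
  t17 'y' -> {0,1}, take 0 (2->0 ok)
  t18 'y' -> {0,1}, take 1 (0->1 ok)
  t19 'y' -> {0,1}, take 0 (1->0 ok)
  t20 'x' -> {2}, take 2 (0->2 ok)
  t21 'y' -> {0,1}, take 0 (2->0 ok)
  t22 'y' -> {0,1}, take 1 (0->1 ok)
  t23 'y' -> {0,1}, take 0 (1->0 ok)
  t24 'x' -> {2}, take 2 (0->2 ok)
  t25 'y' -> {0,1}, take 1 (2->1 ok)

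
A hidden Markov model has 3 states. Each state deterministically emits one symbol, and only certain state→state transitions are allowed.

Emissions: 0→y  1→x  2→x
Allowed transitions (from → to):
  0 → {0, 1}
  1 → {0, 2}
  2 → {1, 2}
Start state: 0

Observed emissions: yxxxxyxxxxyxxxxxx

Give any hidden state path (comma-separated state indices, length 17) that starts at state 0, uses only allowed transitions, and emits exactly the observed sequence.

  0: obs=y cand={0} pick 0 [start]
  1: obs=x cand={1,2} pick 1 [0->1 ok]
  2: obs=x cand={1,2} pick 2 [1->2 ok]
  3: obs=x cand={1,2} pick 2 [2->2 ok]
  4: obs=x cand={1,2} pick 1 [2->1 ok]
  5: obs=y cand={0} pick 0 [1->0 ok]
  6: obs=x cand={1,2} pick 1 [0->1 ok]
  7: obs=x cand={1,2} pick 2 [1->2 ok]
  8: obs=x cand={1,2} pick 2 [2->2 ok]
  9: obs=x cand={1,2} pick 1 [2->1 ok]
  10: obs=y cand={0} pick 0 [1->0 ok]
  11: obs=x cand={1,2} pick 1 [0->1 ok]
  12: obs=x cand={1,2} pick 2 [1->2 ok]
  13: obs=x cand={1,2} pick 1 [2->1 ok]
  14: obs=x cand={1,2} pick 2 [1->2 ok]
  15: obs=x cand={1,2} pick 1 [2->1 ok]
  16: obs=x cand={1,2} pick 2 [1->2 ok]

0,1,2,2,1,0,1,2,2,1,0,1,2,1,2,1,2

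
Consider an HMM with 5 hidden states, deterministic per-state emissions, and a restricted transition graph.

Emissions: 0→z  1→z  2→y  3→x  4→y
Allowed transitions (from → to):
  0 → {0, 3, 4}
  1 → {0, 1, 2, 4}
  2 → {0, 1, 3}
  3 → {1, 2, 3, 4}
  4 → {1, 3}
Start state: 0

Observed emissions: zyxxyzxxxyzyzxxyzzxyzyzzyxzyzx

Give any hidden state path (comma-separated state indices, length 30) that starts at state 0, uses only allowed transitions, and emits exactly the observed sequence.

0,4,3,3,2,0,3,3,3,2,1,2,0,3,3,4,1,0,3,4,1,4,1,1,4,3,1,2,0,3

  t0 'z' -> {0,1}, take 0 (start)
  t1 'y' -> {2,4}, take 4 (0->4 ok)
  t2 'x' -> {3}, take 3 (4->3 ok)
  t3 'x' -> {3}, take 3 (3->3 ok)
  t4 'y' -> {2,4}, take 2 (3->2 ok)
  t5 'z' -> {0,1}, take 0 (2->0 ok)
  t6 'x' -> {3}, take 3 (0->3 ok)
  t7 'x' -> {3}, take 3 (3->3 ok)
  t8 'x' -> {3}, take 3 (3->3 ok)
  t9 'y' -> {2,4}, take 2 (3->2 ok)
  t10 'z' -> {0,1}, take 1 (2->1 ok)
  t11 'y' -> {2,4}, take 2 (1->2 ok)
  t12 'z' -> {0,1}, take 0 (2->0 ok)
  t13 'x' -> {3}, take 3 (0->3 ok)
  t14 'x' -> {3}, take 3 (3->3 ok)
  t15 'y' -> {2,4}, take 4 (3->4 ok)
  t16 'z' -> {0,1}, take 1 (4->1 ok)
  t17 'z' -> {0,1}, take 0 (1->0 ok)
  t18 'x' -> {3}, take 3 (0->3 ok)
  t19 'y' -> {2,4}, take 4 (3->4 ok)
  t20 'z' -> {0,1}, take 1 (4->1 ok)
  t21 'y' -> {2,4}, take 4 (1->4 ok)
  t22 'z' -> {0,1}, take 1 (4->1 ok)
  t23 'z' -> {0,1}, take 1 (1->1 ok)
  t24 'y' -> {2,4}, take 4 (1->4 ok)
  t25 'x' -> {3}, take 3 (4->3 ok)
  t26 'z' -> {0,1}, take 1 (3->1 ok)
  t27 'y' -> {2,4}, take 2 (1->2 ok)
  t28 'z' -> {0,1}, take 0 (2->0 ok)
  t29 'x' -> {3}, take 3 (0->3 ok)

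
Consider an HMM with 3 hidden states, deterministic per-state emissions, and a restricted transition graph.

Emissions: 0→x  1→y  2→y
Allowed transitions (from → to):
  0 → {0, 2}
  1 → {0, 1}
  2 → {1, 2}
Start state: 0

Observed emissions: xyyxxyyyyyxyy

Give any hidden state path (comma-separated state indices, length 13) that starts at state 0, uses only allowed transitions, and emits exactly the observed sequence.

0,2,1,0,0,2,2,2,1,1,0,2,1

  t0 'x' -> {0}, take 0 (start)
  t1 'y' -> {1,2}, take 2 (0->2 ok)
  t2 'y' -> {1,2}, take 1 (2->1 ok)
  t3 'x' -> {0}, take 0 (1->0 ok)
  t4 'x' -> {0}, take 0 (0->0 ok)
  t5 'y' -> {1,2}, take 2 (0->2 ok)
  t6 'y' -> {1,2}, take 2 (2->2 ok)
  t7 'y' -> {1,2}, take 2 (2->2 ok)
  t8 'y' -> {1,2}, take 1 (2->1 ok)
  t9 'y' -> {1,2}, take 1 (1->1 ok)
  t10 'x' -> {0}, take 0 (1->0 ok)
  t11 'y' -> {1,2}, take 2 (0->2 ok)
  t12 'y' -> {1,2}, take 1 (2->1 ok)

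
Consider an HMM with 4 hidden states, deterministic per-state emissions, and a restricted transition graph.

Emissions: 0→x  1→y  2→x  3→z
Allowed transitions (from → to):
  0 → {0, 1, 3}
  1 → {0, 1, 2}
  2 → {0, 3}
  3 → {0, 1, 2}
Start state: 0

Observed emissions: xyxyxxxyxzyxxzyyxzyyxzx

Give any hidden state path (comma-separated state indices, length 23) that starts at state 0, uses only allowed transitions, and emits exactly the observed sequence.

  pos 0: x in {0,2}, choose 0; start
  pos 1: y in {1}, choose 1; 0->1 ok
  pos 2: x in {0,2}, choose 0; 1->0 ok
  pos 3: y in {1}, choose 1; 0->1 ok
  pos 4: x in {0,2}, choose 0; 1->0 ok
  pos 5: x in {0,2}, choose 0; 0->0 ok
  pos 6: x in {0,2}, choose 0; 0->0 ok
  pos 7: y in {1}, choose 1; 0->1 ok
  pos 8: x in {0,2}, choose 0; 1->0 ok
  pos 9: z in {3}, choose 3; 0->3 ok
  pos 10: y in {1}, choose 1; 3->1 ok
  pos 11: x in {0,2}, choose 0; 1->0 ok
  pos 12: x in {0,2}, choose 0; 0->0 ok
  pos 13: z in {3}, choose 3; 0->3 ok
  pos 14: y in {1}, choose 1; 3->1 ok
  pos 15: y in {1}, choose 1; 1->1 ok
  pos 16: x in {0,2}, choose 2; 1->2 ok
  pos 17: z in {3}, choose 3; 2->3 ok
  pos 18: y in {1}, choose 1; 3->1 ok
  pos 19: y in {1}, choose 1; 1->1 ok
  pos 20: x in {0,2}, choose 2; 1->2 ok
  pos 21: z in {3}, choose 3; 2->3 ok
  pos 22: x in {0,2}, choose 2; 3->2 ok

0,1,0,1,0,0,0,1,0,3,1,0,0,3,1,1,2,3,1,1,2,3,2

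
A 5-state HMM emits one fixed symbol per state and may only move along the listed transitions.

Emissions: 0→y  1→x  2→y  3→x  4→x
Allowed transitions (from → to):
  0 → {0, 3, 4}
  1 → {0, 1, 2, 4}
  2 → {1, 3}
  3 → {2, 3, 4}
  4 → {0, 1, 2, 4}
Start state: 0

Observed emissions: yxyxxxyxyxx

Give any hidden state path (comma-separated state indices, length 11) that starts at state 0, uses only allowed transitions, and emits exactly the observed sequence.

  t0 'y' -> {0,2}, take 0 (start)
  t1 'x' -> {1,3,4}, take 4 (0->4 ok)
  t2 'y' -> {0,2}, take 0 (4->0 ok)
  t3 'x' -> {1,3,4}, take 3 (0->3 ok)
  t4 'x' -> {1,3,4}, take 4 (3->4 ok)
  t5 'x' -> {1,3,4}, take 4 (4->4 ok)
  t6 'y' -> {0,2}, take 2 (4->2 ok)
  t7 'x' -> {1,3,4}, take 1 (2->1 ok)
  t8 'y' -> {0,2}, take 2 (1->2 ok)
  t9 'x' -> {1,3,4}, take 3 (2->3 ok)
  t10 'x' -> {1,3,4}, take 4 (3->4 ok)

0,4,0,3,4,4,2,1,2,3,4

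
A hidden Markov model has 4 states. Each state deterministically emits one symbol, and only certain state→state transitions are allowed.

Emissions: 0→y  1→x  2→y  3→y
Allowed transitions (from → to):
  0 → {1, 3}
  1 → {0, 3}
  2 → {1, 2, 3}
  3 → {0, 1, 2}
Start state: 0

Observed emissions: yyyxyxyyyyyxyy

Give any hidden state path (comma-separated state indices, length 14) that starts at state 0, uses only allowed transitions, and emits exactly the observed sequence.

0,3,0,1,0,1,3,2,3,2,2,1,3,2

  [0] y  {0,2,3}  => 0  start
  [1] y  {0,2,3}  => 3  0->3 ok
  [2] y  {0,2,3}  => 0  3->0 ok
  [3] x  {1}  => 1  0->1 ok
  [4] y  {0,2,3}  => 0  1->0 ok
  [5] x  {1}  => 1  0->1 ok
  [6] y  {0,2,3}  => 3  1->3 ok
  [7] y  {0,2,3}  => 2  3->2 ok
  [8] y  {0,2,3}  => 3  2->3 ok
  [9] y  {0,2,3}  => 2  3->2 ok
  [10] y  {0,2,3}  => 2  2->2 ok
  [11] x  {1}  => 1  2->1 ok
  [12] y  {0,2,3}  => 3  1->3 ok
  [13] y  {0,2,3}  => 2  3->2 ok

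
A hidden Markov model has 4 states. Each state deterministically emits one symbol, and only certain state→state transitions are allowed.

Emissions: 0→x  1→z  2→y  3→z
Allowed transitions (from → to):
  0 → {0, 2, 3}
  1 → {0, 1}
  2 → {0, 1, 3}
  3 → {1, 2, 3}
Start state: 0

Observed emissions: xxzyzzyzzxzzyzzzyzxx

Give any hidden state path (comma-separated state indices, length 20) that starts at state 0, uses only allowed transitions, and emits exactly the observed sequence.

  0: obs=x cand={0} pick 0 [start]
  1: obs=x cand={0} pick 0 [0->0 ok]
  2: obs=z cand={1,3} pick 3 [0->3 ok]
  3: obs=y cand={2} pick 2 [3->2 ok]
  4: obs=z cand={1,3} pick 3 [2->3 ok]
  5: obs=z cand={1,3} pick 3 [3->3 ok]
  6: obs=y cand={2} pick 2 [3->2 ok]
  7: obs=z cand={1,3} pick 1 [2->1 ok]
  8: obs=z cand={1,3} pick 1 [1->1 ok]
  9: obs=x cand={0} pick 0 [1->0 ok]
  10: obs=z cand={1,3} pick 3 [0->3 ok]
  11: obs=z cand={1,3} pick 3 [3->3 ok]
  12: obs=y cand={2} pick 2 [3->2 ok]
  13: obs=z cand={1,3} pick 3 [2->3 ok]
  14: obs=z cand={1,3} pick 3 [3->3 ok]
  15: obs=z cand={1,3} pick 3 [3->3 ok]
  16: obs=y cand={2} pick 2 [3->2 ok]
  17: obs=z cand={1,3} pick 1 [2->1 ok]
  18: obs=x cand={0} pick 0 [1->0 ok]
  19: obs=x cand={0} pick 0 [0->0 ok]

0,0,3,2,3,3,2,1,1,0,3,3,2,3,3,3,2,1,0,0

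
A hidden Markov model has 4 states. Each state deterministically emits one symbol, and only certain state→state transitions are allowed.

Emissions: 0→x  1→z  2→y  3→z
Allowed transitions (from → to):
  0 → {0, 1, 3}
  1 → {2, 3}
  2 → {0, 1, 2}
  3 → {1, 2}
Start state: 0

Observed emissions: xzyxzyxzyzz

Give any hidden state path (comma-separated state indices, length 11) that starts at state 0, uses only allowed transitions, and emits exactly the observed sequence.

  0: obs=x cand={0} pick 0 [start]
  1: obs=z cand={1,3} pick 1 [0->1 ok]
  2: obs=y cand={2} pick 2 [1->2 ok]
  3: obs=x cand={0} pick 0 [2->0 ok]
  4: obs=z cand={1,3} pick 1 [0->1 ok]
  5: obs=y cand={2} pick 2 [1->2 ok]
  6: obs=x cand={0} pick 0 [2->0 ok]
  7: obs=z cand={1,3} pick 3 [0->3 ok]
  8: obs=y cand={2} pick 2 [3->2 ok]
  9: obs=z cand={1,3} pick 1 [2->1 ok]
  10: obs=z cand={1,3} pick 3 [1->3 ok]

0,1,2,0,1,2,0,3,2,1,3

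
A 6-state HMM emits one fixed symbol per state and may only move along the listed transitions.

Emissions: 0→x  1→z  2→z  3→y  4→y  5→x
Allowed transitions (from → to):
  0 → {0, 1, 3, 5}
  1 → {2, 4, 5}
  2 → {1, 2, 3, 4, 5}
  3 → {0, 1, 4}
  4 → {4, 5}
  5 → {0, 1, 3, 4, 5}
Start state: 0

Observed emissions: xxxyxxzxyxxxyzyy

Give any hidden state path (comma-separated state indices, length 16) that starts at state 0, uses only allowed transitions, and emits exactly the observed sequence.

0,0,5,3,0,0,1,5,4,5,5,5,3,1,4,4

  [0] x  {0,5}  => 0  start
  [1] x  {0,5}  => 0  0->0 ok
  [2] x  {0,5}  => 5  0->5 ok
  [3] y  {3,4}  => 3  5->3 ok
  [4] x  {0,5}  => 0  3->0 ok
  [5] x  {0,5}  => 0  0->0 ok
  [6] z  {1,2}  => 1  0->1 ok
  [7] x  {0,5}  => 5  1->5 ok
  [8] y  {3,4}  => 4  5->4 ok
  [9] x  {0,5}  => 5  4->5 ok
  [10] x  {0,5}  => 5  5->5 ok
  [11] x  {0,5}  => 5  5->5 ok
  [12] y  {3,4}  => 3  5->3 ok
  [13] z  {1,2}  => 1  3->1 ok
  [14] y  {3,4}  => 4  1->4 ok
  [15] y  {3,4}  => 4  4->4 ok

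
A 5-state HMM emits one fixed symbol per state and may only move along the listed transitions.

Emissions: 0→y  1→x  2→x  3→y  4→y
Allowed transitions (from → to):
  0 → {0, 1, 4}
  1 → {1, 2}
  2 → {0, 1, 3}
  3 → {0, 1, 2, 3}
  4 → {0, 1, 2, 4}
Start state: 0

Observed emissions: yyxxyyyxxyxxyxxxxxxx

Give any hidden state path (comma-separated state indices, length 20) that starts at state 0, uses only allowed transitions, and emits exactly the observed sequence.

  0: obs=y cand={0,3,4} pick 0 [start]
  1: obs=y cand={0,3,4} pick 0 [0->0 ok]
  2: obs=x cand={1,2} pick 1 [0->1 ok]
  3: obs=x cand={1,2} pick 2 [1->2 ok]
  4: obs=y cand={0,3,4} pick 3 [2->3 ok]
  5: obs=y cand={0,3,4} pick 0 [3->0 ok]
  6: obs=y cand={0,3,4} pick 0 [0->0 ok]
  7: obs=x cand={1,2} pick 1 [0->1 ok]
  8: obs=x cand={1,2} pick 2 [1->2 ok]
  9: obs=y cand={0,3,4} pick 0 [2->0 ok]
  10: obs=x cand={1,2} pick 1 [0->1 ok]
  11: obs=x cand={1,2} pick 2 [1->2 ok]
  12: obs=y cand={0,3,4} pick 0 [2->0 ok]
  13: obs=x cand={1,2} pick 1 [0->1 ok]
  14: obs=x cand={1,2} pick 1 [1->1 ok]
  15: obs=x cand={1,2} pick 1 [1->1 ok]
  16: obs=x cand={1,2} pick 1 [1->1 ok]
  17: obs=x cand={1,2} pick 1 [1->1 ok]
  18: obs=x cand={1,2} pick 1 [1->1 ok]
  19: obs=x cand={1,2} pick 1 [1->1 ok]

0,0,1,2,3,0,0,1,2,0,1,2,0,1,1,1,1,1,1,1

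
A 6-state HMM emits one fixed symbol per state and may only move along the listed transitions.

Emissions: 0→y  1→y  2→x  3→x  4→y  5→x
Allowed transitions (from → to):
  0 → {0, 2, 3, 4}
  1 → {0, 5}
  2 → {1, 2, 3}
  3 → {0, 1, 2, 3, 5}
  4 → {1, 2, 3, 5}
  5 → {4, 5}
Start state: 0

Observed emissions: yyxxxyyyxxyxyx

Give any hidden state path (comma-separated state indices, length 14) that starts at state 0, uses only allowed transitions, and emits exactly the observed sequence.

  pos 0: y in {0,1,4}, choose 0; start
  pos 1: y in {0,1,4}, choose 0; 0->0 ok
  pos 2: x in {2,3,5}, choose 3; 0->3 ok
  pos 3: x in {2,3,5}, choose 2; 3->2 ok
  pos 4: x in {2,3,5}, choose 2; 2->2 ok
  pos 5: y in {0,1,4}, choose 1; 2->1 ok
  pos 6: y in {0,1,4}, choose 0; 1->0 ok
  pos 7: y in {0,1,4}, choose 4; 0->4 ok
  pos 8: x in {2,3,5}, choose 5; 4->5 ok
  pos 9: x in {2,3,5}, choose 5; 5->5 ok
  pos 10: y in {0,1,4}, choose 4; 5->4 ok
  pos 11: x in {2,3,5}, choose 5; 4->5 ok
  pos 12: y in {0,1,4}, choose 4; 5->4 ok
  pos 13: x in {2,3,5}, choose 3; 4->3 ok

0,0,3,2,2,1,0,4,5,5,4,5,4,3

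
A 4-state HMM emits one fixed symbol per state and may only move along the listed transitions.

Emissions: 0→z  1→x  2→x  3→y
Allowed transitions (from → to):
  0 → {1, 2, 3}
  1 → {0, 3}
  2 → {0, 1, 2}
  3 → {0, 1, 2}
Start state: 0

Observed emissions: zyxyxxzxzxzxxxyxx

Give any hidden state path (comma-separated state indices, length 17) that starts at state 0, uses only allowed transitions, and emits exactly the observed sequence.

0,3,1,3,2,2,0,1,0,1,0,2,2,1,3,2,1

  pos 0: z in {0}, choose 0; start
  pos 1: y in {3}, choose 3; 0->3 ok
  pos 2: x in {1,2}, choose 1; 3->1 ok
  pos 3: y in {3}, choose 3; 1->3 ok
  pos 4: x in {1,2}, choose 2; 3->2 ok
  pos 5: x in {1,2}, choose 2; 2->2 ok
  pos 6: z in {0}, choose 0; 2->0 ok
  pos 7: x in {1,2}, choose 1; 0->1 ok
  pos 8: z in {0}, choose 0; 1->0 ok
  pos 9: x in {1,2}, choose 1; 0->1 ok
  pos 10: z in {0}, choose 0; 1->0 ok
  pos 11: x in {1,2}, choose 2; 0->2 ok
  pos 12: x in {1,2}, choose 2; 2->2 ok
  pos 13: x in {1,2}, choose 1; 2->1 ok
  pos 14: y in {3}, choose 3; 1->3 ok
  pos 15: x in {1,2}, choose 2; 3->2 ok
  pos 16: x in {1,2}, choose 1; 2->1 ok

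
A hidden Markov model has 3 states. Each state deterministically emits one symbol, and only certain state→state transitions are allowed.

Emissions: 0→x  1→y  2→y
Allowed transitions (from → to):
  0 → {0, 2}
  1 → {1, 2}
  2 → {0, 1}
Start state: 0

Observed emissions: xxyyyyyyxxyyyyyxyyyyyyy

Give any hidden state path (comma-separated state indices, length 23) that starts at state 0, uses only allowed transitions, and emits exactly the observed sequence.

0,0,2,1,1,1,1,2,0,0,2,1,2,1,2,0,2,1,2,1,1,1,1

  pos 0: x in {0}, choose 0; start
  pos 1: x in {0}, choose 0; 0->0 ok
  pos 2: y in {1,2}, choose 2; 0->2 ok
  pos 3: y in {1,2}, choose 1; 2->1 ok
  pos 4: y in {1,2}, choose 1; 1->1 ok
  pos 5: y in {1,2}, choose 1; 1->1 ok
  pos 6: y in {1,2}, choose 1; 1->1 ok
  pos 7: y in {1,2}, choose 2; 1->2 ok
  pos 8: x in {0}, choose 0; 2->0 ok
  pos 9: x in {0}, choose 0; 0->0 ok
  pos 10: y in {1,2}, choose 2; 0->2 ok
  pos 11: y in {1,2}, choose 1; 2->1 ok
  pos 12: y in {1,2}, choose 2; 1->2 ok
  pos 13: y in {1,2}, choose 1; 2->1 ok
  pos 14: y in {1,2}, choose 2; 1->2 ok
  pos 15: x in {0}, choose 0; 2->0 ok
  pos 16: y in {1,2}, choose 2; 0->2 ok
  pos 17: y in {1,2}, choose 1; 2->1 ok
  pos 18: y in {1,2}, choose 2; 1->2 ok
  pos 19: y in {1,2}, choose 1; 2->1 ok
  pos 20: y in {1,2}, choose 1; 1->1 ok
  pos 21: y in {1,2}, choose 1; 1->1 ok
  pos 22: y in {1,2}, choose 1; 1->1 ok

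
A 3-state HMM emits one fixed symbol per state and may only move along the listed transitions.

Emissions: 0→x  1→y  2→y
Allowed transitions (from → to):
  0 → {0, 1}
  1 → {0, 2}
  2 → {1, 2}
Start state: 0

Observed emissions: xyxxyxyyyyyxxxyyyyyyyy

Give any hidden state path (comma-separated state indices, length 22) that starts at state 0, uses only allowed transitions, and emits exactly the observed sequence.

  [0] x  {0}  => 0  start
  [1] y  {1,2}  => 1  0->1 ok
  [2] x  {0}  => 0  1->0 ok
  [3] x  {0}  => 0  0->0 ok
  [4] y  {1,2}  => 1  0->1 ok
  [5] x  {0}  => 0  1->0 ok
  [6] y  {1,2}  => 1  0->1 ok
  [7] y  {1,2}  => 2  1->2 ok
  [8] y  {1,2}  => 2  2->2 ok
  [9] y  {1,2}  => 2  2->2 ok
  [10] y  {1,2}  => 1  2->1 ok
  [11] x  {0}  => 0  1->0 ok
  [12] x  {0}  => 0  0->0 ok
  [13] x  {0}  => 0  0->0 ok
  [14] y  {1,2}  => 1  0->1 ok
  [15] y  {1,2}  => 2  1->2 ok
  [16] y  {1,2}  => 2  2->2 ok
  [17] y  {1,2}  => 2  2->2 ok
  [18] y  {1,2}  => 2  2->2 ok
  [19] y  {1,2}  => 1  2->1 ok
  [20] y  {1,2}  => 2  1->2 ok
  [21] y  {1,2}  => 2  2->2 ok

0,1,0,0,1,0,1,2,2,2,1,0,0,0,1,2,2,2,2,1,2,2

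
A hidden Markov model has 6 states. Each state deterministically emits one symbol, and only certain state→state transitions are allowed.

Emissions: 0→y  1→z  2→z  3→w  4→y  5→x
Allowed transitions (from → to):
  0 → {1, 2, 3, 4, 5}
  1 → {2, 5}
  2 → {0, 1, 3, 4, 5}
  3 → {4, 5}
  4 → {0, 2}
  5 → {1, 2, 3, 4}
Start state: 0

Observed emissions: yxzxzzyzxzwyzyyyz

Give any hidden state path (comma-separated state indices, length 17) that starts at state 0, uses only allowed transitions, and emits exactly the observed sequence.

0,5,1,5,1,2,0,1,5,2,3,4,2,4,0,4,2

  [0] y  {0,4}  => 0  start
  [1] x  {5}  => 5  0->5 ok
  [2] z  {1,2}  => 1  5->1 ok
  [3] x  {5}  => 5  1->5 ok
  [4] z  {1,2}  => 1  5->1 ok
  [5] z  {1,2}  => 2  1->2 ok
  [6] y  {0,4}  => 0  2->0 ok
  [7] z  {1,2}  => 1  0->1 ok
  [8] x  {5}  => 5  1->5 ok
  [9] z  {1,2}  => 2  5->2 ok
  [10] w  {3}  => 3  2->3 ok
  [11] y  {0,4}  => 4  3->4 ok
  [12] z  {1,2}  => 2  4->2 ok
  [13] y  {0,4}  => 4  2->4 ok
  [14] y  {0,4}  => 0  4->0 ok
  [15] y  {0,4}  => 4  0->4 ok
  [16] z  {1,2}  => 2  4->2 ok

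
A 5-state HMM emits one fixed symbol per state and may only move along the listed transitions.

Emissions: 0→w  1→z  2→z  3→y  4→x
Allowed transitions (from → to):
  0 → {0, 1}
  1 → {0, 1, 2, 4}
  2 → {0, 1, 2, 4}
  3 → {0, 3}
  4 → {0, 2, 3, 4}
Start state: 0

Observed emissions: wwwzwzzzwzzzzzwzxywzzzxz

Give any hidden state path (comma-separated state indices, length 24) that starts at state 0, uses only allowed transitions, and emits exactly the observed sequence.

  0: obs=w cand={0} pick 0 [start]
  1: obs=w cand={0} pick 0 [0->0 ok]
  2: obs=w cand={0} pick 0 [0->0 ok]
  3: obs=z cand={1,2} pick 1 [0->1 ok]
  4: obs=w cand={0} pick 0 [1->0 ok]
  5: obs=z cand={1,2} pick 1 [0->1 ok]
  6: obs=z cand={1,2} pick 1 [1->1 ok]
  7: obs=z cand={1,2} pick 2 [1->2 ok]
  8: obs=w cand={0} pick 0 [2->0 ok]
  9: obs=z cand={1,2} pick 1 [0->1 ok]
  10: obs=z cand={1,2} pick 1 [1->1 ok]
  11: obs=z cand={1,2} pick 1 [1->1 ok]
  12: obs=z cand={1,2} pick 1 [1->1 ok]
  13: obs=z cand={1,2} pick 1 [1->1 ok]
  14: obs=w cand={0} pick 0 [1->0 ok]
  15: obs=z cand={1,2} pick 1 [0->1 ok]
  16: obs=x cand={4} pick 4 [1->4 ok]
  17: obs=y cand={3} pick 3 [4->3 ok]
  18: obs=w cand={0} pick 0 [3->0 ok]
  19: obs=z cand={1,2} pick 1 [0->1 ok]
  20: obs=z cand={1,2} pick 2 [1->2 ok]
  21: obs=z cand={1,2} pick 2 [2->2 ok]
  22: obs=x cand={4} pick 4 [2->4 ok]
  23: obs=z cand={1,2} pick 2 [4->2 ok]

0,0,0,1,0,1,1,2,0,1,1,1,1,1,0,1,4,3,0,1,2,2,4,2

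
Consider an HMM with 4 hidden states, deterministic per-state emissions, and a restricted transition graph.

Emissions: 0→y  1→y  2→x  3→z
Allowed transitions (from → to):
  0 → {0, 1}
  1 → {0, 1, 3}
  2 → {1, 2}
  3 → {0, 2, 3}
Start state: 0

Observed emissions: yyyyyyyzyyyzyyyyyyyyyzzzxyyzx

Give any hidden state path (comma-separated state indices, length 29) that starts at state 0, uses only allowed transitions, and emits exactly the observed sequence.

0,1,0,1,0,0,1,3,0,1,1,3,0,1,0,0,0,0,0,0,1,3,3,3,2,1,1,3,2

  [0] y  {0,1}  => 0  start
  [1] y  {0,1}  => 1  0->1 ok
  [2] y  {0,1}  => 0  1->0 ok
  [3] y  {0,1}  => 1  0->1 ok
  [4] y  {0,1}  => 0  1->0 ok
  [5] y  {0,1}  => 0  0->0 ok
  [6] y  {0,1}  => 1  0->1 ok
  [7] z  {3}  => 3  1->3 ok
  [8] y  {0,1}  => 0  3->0 ok
  [9] y  {0,1}  => 1  0->1 ok
  [10] y  {0,1}  => 1  1->1 ok
  [11] z  {3}  => 3  1->3 ok
  [12] y  {0,1}  => 0  3->0 ok
  [13] y  {0,1}  => 1  0->1 ok
  [14] y  {0,1}  => 0  1->0 ok
  [15] y  {0,1}  => 0  0->0 ok
  [16] y  {0,1}  => 0  0->0 ok
  [17] y  {0,1}  => 0  0->0 ok
  [18] y  {0,1}  => 0  0->0 ok
  [19] y  {0,1}  => 0  0->0 ok
  [20] y  {0,1}  => 1  0->1 ok
  [21] z  {3}  => 3  1->3 ok
  [22] z  {3}  => 3  3->3 ok
  [23] z  {3}  => 3  3->3 ok
  [24] x  {2}  => 2  3->2 ok
  [25] y  {0,1}  => 1  2->1 ok
  [26] y  {0,1}  => 1  1->1 ok
  [27] z  {3}  => 3  1->3 ok
  [28] x  {2}  => 2  3->2 ok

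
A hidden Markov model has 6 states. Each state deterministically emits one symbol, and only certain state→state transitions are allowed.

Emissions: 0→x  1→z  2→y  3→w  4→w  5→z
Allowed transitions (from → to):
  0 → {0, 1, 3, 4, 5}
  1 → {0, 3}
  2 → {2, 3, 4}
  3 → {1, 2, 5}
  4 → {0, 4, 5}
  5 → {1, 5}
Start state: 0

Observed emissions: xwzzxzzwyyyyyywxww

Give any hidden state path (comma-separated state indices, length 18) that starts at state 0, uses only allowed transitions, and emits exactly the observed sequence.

  t0 'x' -> {0}, take 0 (start)
  t1 'w' -> {3,4}, take 4 (0->4 ok)
  t2 'z' -> {1,5}, take 5 (4->5 ok)
  t3 'z' -> {1,5}, take 1 (5->1 ok)
  t4 'x' -> {0}, take 0 (1->0 ok)
  t5 'z' -> {1,5}, take 5 (0->5 ok)
  t6 'z' -> {1,5}, take 1 (5->1 ok)
  t7 'w' -> {3,4}, take 3 (1->3 ok)
  t8 'y' -> {2}, take 2 (3->2 ok)
  t9 'y' -> {2}, take 2 (2->2 ok)
  t10 'y' -> {2}, take 2 (2->2 ok)
  t11 'y' -> {2}, take 2 (2->2 ok)
  t12 'y' -> {2}, take 2 (2->2 ok)
  t13 'y' -> {2}, take 2 (2->2 ok)
  t14 'w' -> {3,4}, take 4 (2->4 ok)
  t15 'x' -> {0}, take 0 (4->0 ok)
  t16 'w' -> {3,4}, take 4 (0->4 ok)
  t17 'w' -> {3,4}, take 4 (4->4 ok)

0,4,5,1,0,5,1,3,2,2,2,2,2,2,4,0,4,4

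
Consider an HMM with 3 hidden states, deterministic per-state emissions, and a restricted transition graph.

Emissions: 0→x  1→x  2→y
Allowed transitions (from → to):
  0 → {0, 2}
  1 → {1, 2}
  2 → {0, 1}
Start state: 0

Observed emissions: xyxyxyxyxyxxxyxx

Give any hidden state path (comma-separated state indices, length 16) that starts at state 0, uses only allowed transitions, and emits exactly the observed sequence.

0,2,0,2,0,2,0,2,1,2,1,1,1,2,1,1

  pos 0: x in {0,1}, choose 0; start
  pos 1: y in {2}, choose 2; 0->2 ok
  pos 2: x in {0,1}, choose 0; 2->0 ok
  pos 3: y in {2}, choose 2; 0->2 ok
  pos 4: x in {0,1}, choose 0; 2->0 ok
  pos 5: y in {2}, choose 2; 0->2 ok
  pos 6: x in {0,1}, choose 0; 2->0 ok
  pos 7: y in {2}, choose 2; 0->2 ok
  pos 8: x in {0,1}, choose 1; 2->1 ok
  pos 9: y in {2}, choose 2; 1->2 ok
  pos 10: x in {0,1}, choose 1; 2->1 ok
  pos 11: x in {0,1}, choose 1; 1->1 ok
  pos 12: x in {0,1}, choose 1; 1->1 ok
  pos 13: y in {2}, choose 2; 1->2 ok
  pos 14: x in {0,1}, choose 1; 2->1 ok
  pos 15: x in {0,1}, choose 1; 1->1 ok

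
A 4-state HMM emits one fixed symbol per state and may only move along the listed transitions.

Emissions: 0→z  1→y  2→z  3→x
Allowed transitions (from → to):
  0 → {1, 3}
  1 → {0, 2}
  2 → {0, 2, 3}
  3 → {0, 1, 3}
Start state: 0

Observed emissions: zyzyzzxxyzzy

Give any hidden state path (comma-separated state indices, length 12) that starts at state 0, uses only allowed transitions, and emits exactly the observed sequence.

0,1,0,1,2,0,3,3,1,2,0,1

  0: obs=z cand={0,2} pick 0 [start]
  1: obs=y cand={1} pick 1 [0->1 ok]
  2: obs=z cand={0,2} pick 0 [1->0 ok]
  3: obs=y cand={1} pick 1 [0->1 ok]
  4: obs=z cand={0,2} pick 2 [1->2 ok]
  5: obs=z cand={0,2} pick 0 [2->0 ok]
  6: obs=x cand={3} pick 3 [0->3 ok]
  7: obs=x cand={3} pick 3 [3->3 ok]
  8: obs=y cand={1} pick 1 [3->1 ok]
  9: obs=z cand={0,2} pick 2 [1->2 ok]
  10: obs=z cand={0,2} pick 0 [2->0 ok]
  11: obs=y cand={1} pick 1 [0->1 ok]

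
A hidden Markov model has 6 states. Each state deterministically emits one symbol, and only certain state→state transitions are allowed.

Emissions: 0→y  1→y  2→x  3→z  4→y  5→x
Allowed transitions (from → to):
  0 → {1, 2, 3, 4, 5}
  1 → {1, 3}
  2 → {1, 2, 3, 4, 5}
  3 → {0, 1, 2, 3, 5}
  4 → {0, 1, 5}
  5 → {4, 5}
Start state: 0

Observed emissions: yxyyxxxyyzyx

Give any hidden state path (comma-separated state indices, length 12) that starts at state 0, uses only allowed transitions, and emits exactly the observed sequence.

0,2,4,0,2,5,5,4,0,3,0,5

  0: obs=y cand={0,1,4} pick 0 [start]
  1: obs=x cand={2,5} pick 2 [0->2 ok]
  2: obs=y cand={0,1,4} pick 4 [2->4 ok]
  3: obs=y cand={0,1,4} pick 0 [4->0 ok]
  4: obs=x cand={2,5} pick 2 [0->2 ok]
  5: obs=x cand={2,5} pick 5 [2->5 ok]
  6: obs=x cand={2,5} pick 5 [5->5 ok]
  7: obs=y cand={0,1,4} pick 4 [5->4 ok]
  8: obs=y cand={0,1,4} pick 0 [4->0 ok]
  9: obs=z cand={3} pick 3 [0->3 ok]
  10: obs=y cand={0,1,4} pick 0 [3->0 ok]
  11: obs=x cand={2,5} pick 5 [0->5 ok]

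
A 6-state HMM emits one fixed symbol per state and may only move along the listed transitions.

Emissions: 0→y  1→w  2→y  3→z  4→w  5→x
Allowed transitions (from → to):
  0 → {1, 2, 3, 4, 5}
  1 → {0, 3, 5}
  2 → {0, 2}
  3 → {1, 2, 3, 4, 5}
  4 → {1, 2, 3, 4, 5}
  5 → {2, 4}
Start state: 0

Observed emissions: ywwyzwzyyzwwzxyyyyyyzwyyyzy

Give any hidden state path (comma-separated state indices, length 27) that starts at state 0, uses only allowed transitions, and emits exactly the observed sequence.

0,4,1,0,3,4,3,2,0,3,4,1,3,5,2,2,2,2,2,0,3,1,0,2,0,3,2

  [0] y  {0,2}  => 0  start
  [1] w  {1,4}  => 4  0->4 ok
  [2] w  {1,4}  => 1  4->1 ok
  [3] y  {0,2}  => 0  1->0 ok
  [4] z  {3}  => 3  0->3 ok
  [5] w  {1,4}  => 4  3->4 ok
  [6] z  {3}  => 3  4->3 ok
  [7] y  {0,2}  => 2  3->2 ok
  [8] y  {0,2}  => 0  2->0 ok
  [9] z  {3}  => 3  0->3 ok
  [10] w  {1,4}  => 4  3->4 ok
  [11] w  {1,4}  => 1  4->1 ok
  [12] z  {3}  => 3  1->3 ok
  [13] x  {5}  => 5  3->5 ok
  [14] y  {0,2}  => 2  5->2 ok
  [15] y  {0,2}  => 2  2->2 ok
  [16] y  {0,2}  => 2  2->2 ok
  [17] y  {0,2}  => 2  2->2 ok
  [18] y  {0,2}  => 2  2->2 ok
  [19] y  {0,2}  => 0  2->0 ok
  [20] z  {3}  => 3  0->3 ok
  [21] w  {1,4}  => 1  3->1 ok
  [22] y  {0,2}  => 0  1->0 ok
  [23] y  {0,2}  => 2  0->2 ok
  [24] y  {0,2}  => 0  2->0 ok
  [25] z  {3}  => 3  0->3 ok
  [26] y  {0,2}  => 2  3->2 ok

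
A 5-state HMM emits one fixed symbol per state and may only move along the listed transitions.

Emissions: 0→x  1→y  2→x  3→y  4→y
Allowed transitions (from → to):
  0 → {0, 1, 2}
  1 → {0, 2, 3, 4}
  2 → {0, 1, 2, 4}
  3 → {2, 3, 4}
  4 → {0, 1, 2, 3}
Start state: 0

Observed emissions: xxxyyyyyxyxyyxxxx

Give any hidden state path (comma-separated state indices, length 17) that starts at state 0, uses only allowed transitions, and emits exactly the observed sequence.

  pos 0: x in {0,2}, choose 0; start
  pos 1: x in {0,2}, choose 2; 0->2 ok
  pos 2: x in {0,2}, choose 0; 2->0 ok
  pos 3: y in {1,3,4}, choose 1; 0->1 ok
  pos 4: y in {1,3,4}, choose 3; 1->3 ok
  pos 5: y in {1,3,4}, choose 4; 3->4 ok
  pos 6: y in {1,3,4}, choose 1; 4->1 ok
  pos 7: y in {1,3,4}, choose 4; 1->4 ok
  pos 8: x in {0,2}, choose 0; 4->0 ok
  pos 9: y in {1,3,4}, choose 1; 0->1 ok
  pos 10: x in {0,2}, choose 2; 1->2 ok
  pos 11: y in {1,3,4}, choose 4; 2->4 ok
  pos 12: y in {1,3,4}, choose 1; 4->1 ok
  pos 13: x in {0,2}, choose 2; 1->2 ok
  pos 14: x in {0,2}, choose 0; 2->0 ok
  pos 15: x in {0,2}, choose 2; 0->2 ok
  pos 16: x in {0,2}, choose 0; 2->0 ok

0,2,0,1,3,4,1,4,0,1,2,4,1,2,0,2,0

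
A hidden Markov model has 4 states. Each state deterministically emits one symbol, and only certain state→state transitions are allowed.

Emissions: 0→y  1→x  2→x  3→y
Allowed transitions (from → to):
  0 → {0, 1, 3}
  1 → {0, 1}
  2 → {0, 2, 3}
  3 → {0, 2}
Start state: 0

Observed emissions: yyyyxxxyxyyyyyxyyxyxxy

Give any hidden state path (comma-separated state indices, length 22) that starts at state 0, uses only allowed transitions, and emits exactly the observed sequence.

  t0 'y' -> {0,3}, take 0 (start)
  t1 'y' -> {0,3}, take 3 (0->3 ok)
  t2 'y' -> {0,3}, take 0 (3->0 ok)
  t3 'y' -> {0,3}, take 0 (0->0 ok)
  t4 'x' -> {1,2}, take 1 (0->1 ok)
  t5 'x' -> {1,2}, take 1 (1->1 ok)
  t6 'x' -> {1,2}, take 1 (1->1 ok)
  t7 'y' -> {0,3}, take 0 (1->0 ok)
  t8 'x' -> {1,2}, take 1 (0->1 ok)
  t9 'y' -> {0,3}, take 0 (1->0 ok)
  t10 'y' -> {0,3}, take 0 (0->0 ok)
  t11 'y' -> {0,3}, take 0 (0->0 ok)
  t12 'y' -> {0,3}, take 0 (0->0 ok)
  t13 'y' -> {0,3}, take 0 (0->0 ok)
  t14 'x' -> {1,2}, take 1 (0->1 ok)
  t15 'y' -> {0,3}, take 0 (1->0 ok)
  t16 'y' -> {0,3}, take 3 (0->3 ok)
  t17 'x' -> {1,2}, take 2 (3->2 ok)
  t18 'y' -> {0,3}, take 3 (2->3 ok)
  t19 'x' -> {1,2}, take 2 (3->2 ok)
  t20 'x' -> {1,2}, take 2 (2->2 ok)
  t21 'y' -> {0,3}, take 3 (2->3 ok)

0,3,0,0,1,1,1,0,1,0,0,0,0,0,1,0,3,2,3,2,2,3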